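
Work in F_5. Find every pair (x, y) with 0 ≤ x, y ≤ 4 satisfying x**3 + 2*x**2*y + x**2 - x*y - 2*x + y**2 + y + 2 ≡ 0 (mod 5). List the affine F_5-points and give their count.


Affine F_5-points: {(1, 1), (1, 2), (2, 0), (2, 3), (4, 3)}; count = 5.

For each of the 25 pairs (x, y) ∈ F_5², evaluate f(x, y) mod 5. Record the zeros.
  x = 0: [0↦2, 1↦4, 2↦3, 3↦4, 4↦2]  zeros at y ∈ ∅
  x = 1: [0↦2, 1↦0, 2↦0, 3↦2, 4↦1]  zeros at y ∈ {1, 2}
  x = 2: [0↦0, 1↦3, 2↦3, 3↦0, 4↦4]  zeros at y ∈ {0, 3}
  x = 3: [0↦2, 1↦4, 2↦3, 3↦4, 4↦2]  zeros at y ∈ ∅
  x = 4: [0↦4, 1↦4, 2↦1, 3↦0, 4↦1]  zeros at y ∈ {3}
Collecting zeros: affine points = {(1, 1), (1, 2), (2, 0), (2, 3), (4, 3)}.
Total count |C(F_5)_aff| = 5.


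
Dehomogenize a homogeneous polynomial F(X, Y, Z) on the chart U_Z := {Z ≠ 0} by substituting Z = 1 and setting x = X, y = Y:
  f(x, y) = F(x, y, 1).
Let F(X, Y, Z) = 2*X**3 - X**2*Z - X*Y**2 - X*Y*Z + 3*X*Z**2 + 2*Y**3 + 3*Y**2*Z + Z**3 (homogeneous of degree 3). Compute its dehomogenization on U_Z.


f(x, y) = 2*x**3 - x**2 - x*y**2 - x*y + 3*x + 2*y**3 + 3*y**2 + 1

On U_Z we set Z = 1. Each monomial c·X^i·Y^j·Z^k in F becomes c·x^i·y^j·1^k = c·x^i·y^j.
Substituting Z = 1: F(X, Y, 1) = 2*x**3 - x**2 - x*y**2 - x*y + 3*x + 2*y**3 + 3*y**2 + 1.
Note: deg(f) ≤ deg(F) = 3; strict inequality happens when F is divisible by Z (lost terms).


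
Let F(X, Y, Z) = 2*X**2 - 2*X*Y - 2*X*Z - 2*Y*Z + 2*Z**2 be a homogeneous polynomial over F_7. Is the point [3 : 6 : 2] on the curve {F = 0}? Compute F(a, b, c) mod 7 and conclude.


F(3,6,2) ≡ 3 (mod 7); P is NOT on the curve.

Evaluate F(3, 6, 2) term-by-term (mod 7).
  2*X**2 ↦ 2·9·1·1 = 18
  -2*X*Y ↦ -2·3·6·1 = -36
  -2*X*Z ↦ -2·3·1·2 = -12
  -2*Y*Z ↦ -2·1·6·2 = -24
  2*Z**2 ↦ 2·1·1·4 = 8
Sum: F(3, 6, 2) = (18) + (-36) + (-12) + (-24) + (8) = -46.
Reducing mod 7: -46 ≡ 3 (mod 7).
Since F(a, b, c) ≡ 3 ≠ 0 (mod 7), P does NOT lie on the curve.


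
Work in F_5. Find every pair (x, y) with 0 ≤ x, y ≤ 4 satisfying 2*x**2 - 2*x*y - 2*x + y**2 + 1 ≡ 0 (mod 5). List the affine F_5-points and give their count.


Affine F_5-points: {(0, 2), (0, 3), (1, 1), (2, 0), (2, 4), (3, 2), (3, 4), (4, 0), (4, 3)}; count = 9.

For each of the 25 pairs (x, y) ∈ F_5², evaluate f(x, y) mod 5. Record the zeros.
  x = 0: [0↦1, 1↦2, 2↦0, 3↦0, 4↦2]  zeros at y ∈ {2, 3}
  x = 1: [0↦1, 1↦0, 2↦1, 3↦4, 4↦4]  zeros at y ∈ {1}
  x = 2: [0↦0, 1↦2, 2↦1, 3↦2, 4↦0]  zeros at y ∈ {0, 4}
  x = 3: [0↦3, 1↦3, 2↦0, 3↦4, 4↦0]  zeros at y ∈ {2, 4}
  x = 4: [0↦0, 1↦3, 2↦3, 3↦0, 4↦4]  zeros at y ∈ {0, 3}
Collecting zeros: affine points = {(0, 2), (0, 3), (1, 1), (2, 0), (2, 4), (3, 2), (3, 4), (4, 0), (4, 3)}.
Total count |C(F_5)_aff| = 9.


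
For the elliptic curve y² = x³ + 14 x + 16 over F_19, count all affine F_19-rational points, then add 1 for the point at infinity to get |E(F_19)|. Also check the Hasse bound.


Affine points = {(0, 4), (0, 15), (3, 3), (3, 16), (7, 1), (7, 18), (9, 4), (9, 15), (10, 4), (10, 15), (11, 0), (13, 1), (13, 18), (14, 7), (14, 12), (16, 2), (16, 17), (18, 1), (18, 18)}; affine count = 19; |E(F_19)| = 20.

Discriminant check: Δ ∝ 4a³ + 27b² = 4·14³ + 27·16² = 4·2744 + 27·256 ≡ 9 (mod 19). Nonzero ⇒ E is nonsingular.
For each x ∈ F_19, compute rhs = x³ + 14·x + 16 mod 19, then count y ∈ F_19 with y² ≡ rhs.
  x = 0: rhs = 16, matching y values: 4, 15 (2 points).
  x = 1: rhs = 12, matching y values: none (0 points).
  x = 2: rhs = 14, matching y values: none (0 points).
  x = 3: rhs = 9, matching y values: 3, 16 (2 points).
  x = 4: rhs = 3, matching y values: none (0 points).
  x = 5: rhs = 2, matching y values: none (0 points).
  x = 6: rhs = 12, matching y values: none (0 points).
  x = 7: rhs = 1, matching y values: 1, 18 (2 points).
  x = 8: rhs = 13, matching y values: none (0 points).
  x = 9: rhs = 16, matching y values: 4, 15 (2 points).
  x = 10: rhs = 16, matching y values: 4, 15 (2 points).
  x = 11: rhs = 0, matching y values: 0 (1 points).
  x = 12: rhs = 12, matching y values: none (0 points).
  x = 13: rhs = 1, matching y values: 1, 18 (2 points).
  x = 14: rhs = 11, matching y values: 7, 12 (2 points).
  x = 15: rhs = 10, matching y values: none (0 points).
  x = 16: rhs = 4, matching y values: 2, 17 (2 points).
  x = 17: rhs = 18, matching y values: none (0 points).
  x = 18: rhs = 1, matching y values: 1, 18 (2 points).
Total affine count: 19.
Full point count |E(F_19)| = 19 + 1 = 20.
Hasse bound: |20 − (19+1)| = |0| = 0 ≤ 2√19 ≈ 8.7178 ✓.


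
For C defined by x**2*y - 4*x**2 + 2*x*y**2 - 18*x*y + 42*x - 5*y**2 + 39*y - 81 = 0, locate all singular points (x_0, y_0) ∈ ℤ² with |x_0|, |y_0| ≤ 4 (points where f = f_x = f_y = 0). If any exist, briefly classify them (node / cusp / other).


Singular points: {(3, 3)}; classification: node.

Compute partial derivatives:
  f_x = 2*x*y - 8*x + 2*y**2 - 18*y + 42.
  f_y = x**2 + 4*x*y - 18*x - 10*y + 39.
Scan x_0 ∈ {−4, ..., 4}. For each x_0, f_y(x_0, y) is a polynomial in y; find its integer roots y ∈ {−4, ..., 4}, then test f_x and f at those candidates.
  x = -4: f_y(-4, y) = 127 - 26*y; no integer root y with |y| ≤ 4.
  x = -3: f_y(-3, y) = 102 - 22*y; no integer root y with |y| ≤ 4.
  x = -2: f_y(-2, y) = 79 - 18*y; no integer root y with |y| ≤ 4.
  x = -1: f_y(-1, y) = 58 - 14*y; no integer root y with |y| ≤ 4.
  x = 0: f_y(0, y) = 39 - 10*y; no integer root y with |y| ≤ 4.
  x = 1: f_y(1, y) = 22 - 6*y; no integer root y with |y| ≤ 4.
  x = 2: f_y(2, y) = 7 - 2*y; no integer root y with |y| ≤ 4.
  x = 3: f_y(3, y) = 2*y - 6; vanishes at y ∈ {3}. (3, 3): f_x = 0, f = 0 — SINGULAR.
  x = 4: f_y(4, y) = 6*y - 17; no integer root y with |y| ≤ 4.
Only singular point on the grid: (3, 3).
Classify: substitute x = 3 + u, y = 3 + v and expand: f = u**2*v - u**2 + 2*u*v**2 + v**2.
No constant or linear terms (consistent with a singular point). Quadratic part: -u**2 + v**2. Cubic part: u**2*v + 2*u*v**2.
The quadratic part v**2 - u**2 = (v − u)(v + u) splits into two distinct linear factors, so there are two distinct tangent lines y − 3 = ±(x − 3) — this is a node (ordinary double point).
Classification: node.


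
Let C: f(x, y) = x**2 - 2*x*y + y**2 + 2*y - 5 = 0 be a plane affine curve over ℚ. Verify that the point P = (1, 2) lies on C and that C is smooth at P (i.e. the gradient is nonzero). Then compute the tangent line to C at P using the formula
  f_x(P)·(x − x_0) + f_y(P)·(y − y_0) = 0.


Tangent line at P: -2*x + 4*y - 6 = 0.

Step 1: f(1, 2) = 0, so P lies on C.
Step 2: partial derivatives
  f_x(x, y) = 2*x - 2*y, f_y(x, y) = -2*x + 2*y + 2.
  f_x(P) = -2, f_y(P) = 4 (gradient nonzero, so P is smooth).
Step 3: tangent line at P: -2·(x − 1) + 4·(y − 2) = 0.
Expanding: -2*x + 4*y - 6 = 0.


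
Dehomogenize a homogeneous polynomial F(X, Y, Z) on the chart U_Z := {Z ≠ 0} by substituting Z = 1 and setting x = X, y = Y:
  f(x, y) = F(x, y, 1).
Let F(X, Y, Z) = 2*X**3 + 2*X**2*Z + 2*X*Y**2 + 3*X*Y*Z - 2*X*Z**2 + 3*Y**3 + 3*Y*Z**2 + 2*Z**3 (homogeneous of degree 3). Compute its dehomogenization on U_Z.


f(x, y) = 2*x**3 + 2*x**2 + 2*x*y**2 + 3*x*y - 2*x + 3*y**3 + 3*y + 2

On U_Z we set Z = 1. Each monomial c·X^i·Y^j·Z^k in F becomes c·x^i·y^j·1^k = c·x^i·y^j.
Substituting Z = 1: F(X, Y, 1) = 2*x**3 + 2*x**2 + 2*x*y**2 + 3*x*y - 2*x + 3*y**3 + 3*y + 2.
Note: deg(f) ≤ deg(F) = 3; strict inequality happens when F is divisible by Z (lost terms).


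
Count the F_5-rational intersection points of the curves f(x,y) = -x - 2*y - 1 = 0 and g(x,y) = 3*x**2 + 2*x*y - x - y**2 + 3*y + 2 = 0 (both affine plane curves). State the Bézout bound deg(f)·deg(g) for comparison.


Common zeros: ∅; count = 0; Bézout bound = 2.

deg(f) = 1, deg(g) = 2, so Bézout bound = 2.
Scan x ∈ F_5. For each x, list the y ∈ F_5 with f(x, y) ≡ 0 and those with g(x, y) ≡ 0 (mod 5); the common zeros in that column are the intersection.
  x = 0: f ≡ 0 at y ∈ {2}; g ≡ 0 at y ∈ ∅; common: ∅.
  x = 1: f ≡ 0 at y ∈ {4}; g ≡ 0 at y ∈ {2, 3}; common: ∅.
  x = 2: f ≡ 0 at y ∈ {1}; g ≡ 0 at y ∈ ∅; common: ∅.
  x = 3: f ≡ 0 at y ∈ {3}; g ≡ 0 at y ∈ {2}; common: ∅.
  x = 4: f ≡ 0 at y ∈ {0}; g ≡ 0 at y ∈ {3}; common: ∅.
Collecting: common zeros = ∅, so the count is 0.
Comparison with the Bézout bound: 0 ≤ 2 = deg(f)·deg(g), as expected for curves with no common component (the affine F_5-count falls short of the bound because intersections may lie at infinity, over extension fields, or carry multiplicity).


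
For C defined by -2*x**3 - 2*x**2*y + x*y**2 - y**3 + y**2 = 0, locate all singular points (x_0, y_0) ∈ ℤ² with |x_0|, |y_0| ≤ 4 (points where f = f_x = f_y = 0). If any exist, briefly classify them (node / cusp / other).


Singular points: {(0, 0)}; classification: cusp.

Compute partial derivatives:
  f_x = -6*x**2 - 4*x*y + y**2.
  f_y = -2*x**2 + 2*x*y - 3*y**2 + 2*y.
Scan x_0 ∈ {−4, ..., 4}. For each x_0, f_y(x_0, y) is a polynomial in y; find its integer roots y ∈ {−4, ..., 4}, then test f_x and f at those candidates.
  x = -4: f_y(-4, y) = -3*y**2 - 6*y - 32; no integer root y with |y| ≤ 4.
  x = -3: f_y(-3, y) = -3*y**2 - 4*y - 18; no integer root y with |y| ≤ 4.
  x = -2: f_y(-2, y) = -3*y**2 - 2*y - 8; no integer root y with |y| ≤ 4.
  x = -1: f_y(-1, y) = -3*y**2 - 2; no integer root y with |y| ≤ 4.
  x = 0: f_y(0, y) = -3*y**2 + 2*y; vanishes at y ∈ {0}. (0, 0): f_x = 0, f = 0 — SINGULAR.
  x = 1: f_y(1, y) = -3*y**2 + 4*y - 2; no integer root y with |y| ≤ 4.
  x = 2: f_y(2, y) = -3*y**2 + 6*y - 8; no integer root y with |y| ≤ 4.
  x = 3: f_y(3, y) = -3*y**2 + 8*y - 18; no integer root y with |y| ≤ 4.
  x = 4: f_y(4, y) = -3*y**2 + 10*y - 32; no integer root y with |y| ≤ 4.
Only singular point on the grid: (0, 0).
Classify: substitute x = 0 + u, y = 0 + v and expand: f = -2*u**3 - 2*u**2*v + u*v**2 - v**3 + v**2.
No constant or linear terms (consistent with a singular point). Quadratic part: v**2. Cubic part: -2*u**3 - 2*u**2*v + u*v**2 - v**3.
The quadratic part v**2 is a perfect square, so there is a single (double) tangent line v = 0, i.e. y = 0. Restricting the cubic part to that line (v = 0) leaves -2*u**3 ≠ 0, so f is not divisible by v and the branch is v² ≈ 2*u**3 to lowest order — this is a cusp.
Classification: cusp.


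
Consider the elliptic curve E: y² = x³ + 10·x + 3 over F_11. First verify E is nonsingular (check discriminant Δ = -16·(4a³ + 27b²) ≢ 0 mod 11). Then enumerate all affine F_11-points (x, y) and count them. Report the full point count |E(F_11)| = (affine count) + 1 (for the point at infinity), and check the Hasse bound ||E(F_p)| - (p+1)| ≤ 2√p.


Affine points = {(0, 5), (0, 6), (1, 5), (1, 6), (2, 3), (2, 8), (3, 4), (3, 7), (6, 2), (6, 9), (7, 3), (7, 8), (8, 1), (8, 10), (10, 5), (10, 6)}; affine count = 16; |E(F_11)| = 17.

Discriminant check: Δ ∝ 4a³ + 27b² = 4·10³ + 27·3² = 4·1000 + 27·9 ≡ 8 (mod 11). Nonzero ⇒ E is nonsingular.
For each x ∈ F_11, compute rhs = x³ + 10·x + 3 mod 11, then count y ∈ F_11 with y² ≡ rhs.
  x = 0: rhs = 3, matching y values: 5, 6 (2 points).
  x = 1: rhs = 3, matching y values: 5, 6 (2 points).
  x = 2: rhs = 9, matching y values: 3, 8 (2 points).
  x = 3: rhs = 5, matching y values: 4, 7 (2 points).
  x = 4: rhs = 8, matching y values: none (0 points).
  x = 5: rhs = 2, matching y values: none (0 points).
  x = 6: rhs = 4, matching y values: 2, 9 (2 points).
  x = 7: rhs = 9, matching y values: 3, 8 (2 points).
  x = 8: rhs = 1, matching y values: 1, 10 (2 points).
  x = 9: rhs = 8, matching y values: none (0 points).
  x = 10: rhs = 3, matching y values: 5, 6 (2 points).
Total affine count: 16.
Full point count |E(F_11)| = 16 + 1 = 17.
Hasse bound: |17 − (11+1)| = |5| = 5 ≤ 2√11 ≈ 6.6332 ✓.


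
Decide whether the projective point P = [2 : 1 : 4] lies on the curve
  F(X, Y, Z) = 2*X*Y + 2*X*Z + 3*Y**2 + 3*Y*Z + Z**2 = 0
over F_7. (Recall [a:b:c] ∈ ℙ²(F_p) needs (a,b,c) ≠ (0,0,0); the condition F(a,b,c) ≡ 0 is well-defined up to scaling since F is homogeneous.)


F(2,1,4) ≡ 2 (mod 7); P is NOT on the curve.

Evaluate F(2, 1, 4) term-by-term (mod 7).
  2*X*Y ↦ 2·2·1·1 = 4
  2*X*Z ↦ 2·2·1·4 = 16
  3*Y**2 ↦ 3·1·1·1 = 3
  3*Y*Z ↦ 3·1·1·4 = 12
  Z**2 ↦ 1·1·1·16 = 16
Sum: F(2, 1, 4) = (4) + (16) + (3) + (12) + (16) = 51.
Reducing mod 7: 51 ≡ 2 (mod 7).
Since F(a, b, c) ≡ 2 ≠ 0 (mod 7), P does NOT lie on the curve.


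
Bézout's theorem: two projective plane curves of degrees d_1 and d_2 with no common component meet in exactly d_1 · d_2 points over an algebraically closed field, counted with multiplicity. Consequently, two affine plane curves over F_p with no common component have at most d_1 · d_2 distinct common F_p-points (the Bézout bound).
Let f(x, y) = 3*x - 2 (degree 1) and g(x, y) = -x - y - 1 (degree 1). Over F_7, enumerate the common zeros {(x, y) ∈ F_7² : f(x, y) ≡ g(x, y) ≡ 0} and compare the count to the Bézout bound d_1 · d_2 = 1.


Common zeros: {(3, 3)}; count = 1; Bézout bound = 1.

deg(f) = 1, deg(g) = 1, so Bézout bound = 1.
Scan x ∈ F_7. For each x, list the y ∈ F_7 with f(x, y) ≡ 0 and those with g(x, y) ≡ 0 (mod 7); the common zeros in that column are the intersection.
  x = 0: f ≡ 0 at y ∈ ∅; g ≡ 0 at y ∈ {6}; common: ∅.
  x = 1: f ≡ 0 at y ∈ ∅; g ≡ 0 at y ∈ {5}; common: ∅.
  x = 2: f ≡ 0 at y ∈ ∅; g ≡ 0 at y ∈ {4}; common: ∅.
  x = 3: f ≡ 0 at y ∈ {0, 1, 2, 3, 4, 5, 6}; g ≡ 0 at y ∈ {3}; common: {3}.
  x = 4: f ≡ 0 at y ∈ ∅; g ≡ 0 at y ∈ {2}; common: ∅.
  x = 5: f ≡ 0 at y ∈ ∅; g ≡ 0 at y ∈ {1}; common: ∅.
  x = 6: f ≡ 0 at y ∈ ∅; g ≡ 0 at y ∈ {0}; common: ∅.
Collecting: common zeros = {(3, 3)}, so the count is 1.
Comparison with the Bézout bound: 1 ≤ 1 = deg(f)·deg(g), as expected for curves with no common component (the bound is attained).


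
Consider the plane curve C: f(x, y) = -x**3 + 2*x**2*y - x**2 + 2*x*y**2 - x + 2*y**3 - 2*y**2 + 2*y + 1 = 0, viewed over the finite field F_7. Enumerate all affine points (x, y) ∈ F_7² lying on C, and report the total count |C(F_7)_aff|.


Affine F_7-points: {(0, 4), (3, 3), (3, 6), (5, 0)}; count = 4.

For each of the 49 pairs (x, y) ∈ F_7², evaluate f(x, y) mod 7. Record the zeros.
  x = 0: [0↦1, 1↦3, 2↦6, 3↦1, 4↦0, 5↦1, 6↦2]  zeros at y ∈ {4}
  x = 1: [0↦5, 1↦4, 2↦1, 3↦1, 4↦2, 5↦2, 6↦6]  zeros at y ∈ ∅
  x = 2: [0↦1, 1↦1, 2↦3, 3↦5, 4↦5, 5↦1, 6↦5]  zeros at y ∈ ∅
  x = 3: [0↦4, 1↦2, 2↦6, 3↦0, 4↦3, 5↦6, 6↦0]  zeros at y ∈ {3, 6}
  x = 4: [0↦1, 1↦1, 2↦4, 3↦1, 4↦4, 5↦4, 6↦6]  zeros at y ∈ ∅
  x = 5: [0↦0, 1↦6, 2↦5, 3↦2, 4↦2, 5↦3, 6↦3]  zeros at y ∈ {0}
  x = 6: [0↦2, 1↦4, 2↦3, 3↦4, 4↦5, 5↦4, 6↦6]  zeros at y ∈ ∅
Collecting zeros: affine points = {(0, 4), (3, 3), (3, 6), (5, 0)}.
Total count |C(F_7)_aff| = 4.


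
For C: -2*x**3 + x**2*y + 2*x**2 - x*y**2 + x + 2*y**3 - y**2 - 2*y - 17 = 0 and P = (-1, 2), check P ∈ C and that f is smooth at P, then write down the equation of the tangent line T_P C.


Tangent line at P: -17*x + 23*y - 63 = 0.

Step 1: f(-1, 2) = 0, so P lies on C.
Step 2: partial derivatives
  f_x(x, y) = -6*x**2 + 2*x*y + 4*x - y**2 + 1, f_y(x, y) = x**2 - 2*x*y + 6*y**2 - 2*y - 2.
  f_x(P) = -17, f_y(P) = 23 (gradient nonzero, so P is smooth).
Step 3: tangent line at P: -17·(x − -1) + 23·(y − 2) = 0.
Expanding: -17*x + 23*y - 63 = 0.


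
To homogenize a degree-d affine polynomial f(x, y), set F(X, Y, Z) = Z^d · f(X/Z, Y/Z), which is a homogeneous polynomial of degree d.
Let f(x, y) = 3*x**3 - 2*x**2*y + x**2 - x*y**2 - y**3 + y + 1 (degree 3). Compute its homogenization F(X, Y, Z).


F(X, Y, Z) = 3*X**3 - 2*X**2*Y + X**2*Z - X*Y**2 - Y**3 + Y*Z**2 + Z**3

deg(f) = 3.
Substitute x = X/Z, y = Y/Z into f, then multiply by Z^3.
  monomial 3·x^3·y^0 ↦ 3·X^3·Y^0·Z^0.
  monomial -2·x^2·y^1 ↦ -2·X^2·Y^1·Z^0.
  monomial 1·x^2·y^0 ↦ 1·X^2·Y^0·Z^1.
  monomial -1·x^1·y^2 ↦ -1·X^1·Y^2·Z^0.
  monomial -1·x^0·y^3 ↦ -1·X^0·Y^3·Z^0.
  monomial 1·x^0·y^1 ↦ 1·X^0·Y^1·Z^2.
  monomial 1·x^0·y^0 ↦ 1·X^0·Y^0·Z^3.
Collecting: F(X, Y, Z) = 3*X**3 - 2*X**2*Y + X**2*Z - X*Y**2 - Y**3 + Y*Z**2 + Z**3.


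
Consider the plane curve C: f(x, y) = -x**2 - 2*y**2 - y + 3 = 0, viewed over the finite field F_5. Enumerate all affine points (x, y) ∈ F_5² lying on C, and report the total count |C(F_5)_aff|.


Affine F_5-points: {(0, 1)}; count = 1.

For each of the 25 pairs (x, y) ∈ F_5², evaluate f(x, y) mod 5. Record the zeros.
  x = 0: [0↦3, 1↦0, 2↦3, 3↦2, 4↦2]  zeros at y ∈ {1}
  x = 1: [0↦2, 1↦4, 2↦2, 3↦1, 4↦1]  zeros at y ∈ ∅
  x = 2: [0↦4, 1↦1, 2↦4, 3↦3, 4↦3]  zeros at y ∈ ∅
  x = 3: [0↦4, 1↦1, 2↦4, 3↦3, 4↦3]  zeros at y ∈ ∅
  x = 4: [0↦2, 1↦4, 2↦2, 3↦1, 4↦1]  zeros at y ∈ ∅
Collecting zeros: affine points = {(0, 1)}.
Total count |C(F_5)_aff| = 1.


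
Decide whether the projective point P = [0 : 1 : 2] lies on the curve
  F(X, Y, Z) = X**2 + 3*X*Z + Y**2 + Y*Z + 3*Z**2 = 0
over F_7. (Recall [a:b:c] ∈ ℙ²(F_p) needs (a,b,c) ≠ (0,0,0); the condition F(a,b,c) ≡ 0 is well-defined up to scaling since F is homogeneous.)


F(0,1,2) ≡ 1 (mod 7); P is NOT on the curve.

Evaluate F(0, 1, 2) term-by-term (mod 7).
  X**2 ↦ 1·0·1·1 = 0
  3*X*Z ↦ 3·0·1·2 = 0
  Y**2 ↦ 1·1·1·1 = 1
  Y*Z ↦ 1·1·1·2 = 2
  3*Z**2 ↦ 3·1·1·4 = 12
Sum: F(0, 1, 2) = (0) + (0) + (1) + (2) + (12) = 15.
Reducing mod 7: 15 ≡ 1 (mod 7).
Since F(a, b, c) ≡ 1 ≠ 0 (mod 7), P does NOT lie on the curve.


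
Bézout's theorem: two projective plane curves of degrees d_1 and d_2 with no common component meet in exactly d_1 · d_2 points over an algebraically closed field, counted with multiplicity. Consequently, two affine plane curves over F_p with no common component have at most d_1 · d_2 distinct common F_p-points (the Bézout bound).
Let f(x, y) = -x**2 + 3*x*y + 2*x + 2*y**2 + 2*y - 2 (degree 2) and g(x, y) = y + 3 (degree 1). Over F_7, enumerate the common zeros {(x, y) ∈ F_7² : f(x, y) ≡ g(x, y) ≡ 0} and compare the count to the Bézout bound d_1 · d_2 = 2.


Common zeros: ∅; count = 0; Bézout bound = 2.

deg(f) = 2, deg(g) = 1, so Bézout bound = 2.
Scan x ∈ F_7. For each x, list the y ∈ F_7 with f(x, y) ≡ 0 and those with g(x, y) ≡ 0 (mod 7); the common zeros in that column are the intersection.
  x = 0: f ≡ 0 at y ∈ ∅; g ≡ 0 at y ∈ {4}; common: ∅.
  x = 1: f ≡ 0 at y ∈ ∅; g ≡ 0 at y ∈ {4}; common: ∅.
  x = 2: f ≡ 0 at y ∈ ∅; g ≡ 0 at y ∈ {4}; common: ∅.
  x = 3: f ≡ 0 at y ∈ {6}; g ≡ 0 at y ∈ {4}; common: ∅.
  x = 4: f ≡ 0 at y ∈ ∅; g ≡ 0 at y ∈ {4}; common: ∅.
  x = 5: f ≡ 0 at y ∈ ∅; g ≡ 0 at y ∈ {4}; common: ∅.
  x = 6: f ≡ 0 at y ∈ ∅; g ≡ 0 at y ∈ {4}; common: ∅.
Collecting: common zeros = ∅, so the count is 0.
Comparison with the Bézout bound: 0 ≤ 2 = deg(f)·deg(g), as expected for curves with no common component (the affine F_7-count falls short of the bound because intersections may lie at infinity, over extension fields, or carry multiplicity).


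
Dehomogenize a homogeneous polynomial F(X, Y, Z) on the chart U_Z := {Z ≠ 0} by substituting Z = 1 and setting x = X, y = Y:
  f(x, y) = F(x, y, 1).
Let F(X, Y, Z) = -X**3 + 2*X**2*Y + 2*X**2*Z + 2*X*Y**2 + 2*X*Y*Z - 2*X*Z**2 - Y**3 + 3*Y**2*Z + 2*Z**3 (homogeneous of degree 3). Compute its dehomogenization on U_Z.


f(x, y) = -x**3 + 2*x**2*y + 2*x**2 + 2*x*y**2 + 2*x*y - 2*x - y**3 + 3*y**2 + 2

On U_Z we set Z = 1. Each monomial c·X^i·Y^j·Z^k in F becomes c·x^i·y^j·1^k = c·x^i·y^j.
Substituting Z = 1: F(X, Y, 1) = -x**3 + 2*x**2*y + 2*x**2 + 2*x*y**2 + 2*x*y - 2*x - y**3 + 3*y**2 + 2.
Note: deg(f) ≤ deg(F) = 3; strict inequality happens when F is divisible by Z (lost terms).


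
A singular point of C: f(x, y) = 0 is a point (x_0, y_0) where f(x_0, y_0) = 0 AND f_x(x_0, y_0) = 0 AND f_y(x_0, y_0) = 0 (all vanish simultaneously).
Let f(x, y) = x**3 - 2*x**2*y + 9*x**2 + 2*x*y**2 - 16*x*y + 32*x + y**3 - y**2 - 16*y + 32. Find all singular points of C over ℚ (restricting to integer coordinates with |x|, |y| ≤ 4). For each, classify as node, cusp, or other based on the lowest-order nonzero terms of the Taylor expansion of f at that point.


Singular points: {(-2, 2)}; classification: node.

Compute partial derivatives:
  f_x = 3*x**2 - 4*x*y + 18*x + 2*y**2 - 16*y + 32.
  f_y = -2*x**2 + 4*x*y - 16*x + 3*y**2 - 2*y - 16.
Scan x_0 ∈ {−4, ..., 4}. For each x_0, f_y(x_0, y) is a polynomial in y; find its integer roots y ∈ {−4, ..., 4}, then test f_x and f at those candidates.
  x = -4: f_y(-4, y) = 3*y**2 - 18*y + 16; no integer root y with |y| ≤ 4.
  x = -3: f_y(-3, y) = 3*y**2 - 14*y + 14; no integer root y with |y| ≤ 4.
  x = -2: f_y(-2, y) = 3*y**2 - 10*y + 8; vanishes at y ∈ {2}. (-2, 2): f_x = 0, f = 0 — SINGULAR.
  x = -1: f_y(-1, y) = 3*y**2 - 6*y - 2; no integer root y with |y| ≤ 4.
  x = 0: f_y(0, y) = 3*y**2 - 2*y - 16; vanishes at y ∈ {-2}. (0, -2): f_x = 72 ≠ 0.
  x = 1: f_y(1, y) = 3*y**2 + 2*y - 34; no integer root y with |y| ≤ 4.
  x = 2: f_y(2, y) = 3*y**2 + 6*y - 56; no integer root y with |y| ≤ 4.
  x = 3: f_y(3, y) = 3*y**2 + 10*y - 82; no integer root y with |y| ≤ 4.
  x = 4: f_y(4, y) = 3*y**2 + 14*y - 112; no integer root y with |y| ≤ 4.
Only singular point on the grid: (-2, 2).
Classify: substitute x = -2 + u, y = 2 + v and expand: f = u**3 - 2*u**2*v - u**2 + 2*u*v**2 + v**3 + v**2.
No constant or linear terms (consistent with a singular point). Quadratic part: -u**2 + v**2. Cubic part: u**3 - 2*u**2*v + 2*u*v**2 + v**3.
The quadratic part v**2 - u**2 = (v − u)(v + u) splits into two distinct linear factors, so there are two distinct tangent lines y − 2 = ±(x − -2) — this is a node (ordinary double point).
Classification: node.


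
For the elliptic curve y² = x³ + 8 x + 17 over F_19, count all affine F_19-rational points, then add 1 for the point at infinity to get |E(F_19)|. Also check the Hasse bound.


Affine points = {(0, 6), (0, 13), (1, 8), (1, 11), (3, 7), (3, 12), (5, 7), (5, 12), (7, 6), (7, 13), (8, 2), (8, 17), (9, 1), (9, 18), (11, 7), (11, 12), (12, 6), (12, 13), (13, 0), (14, 2), (14, 17), (15, 4), (15, 15), (16, 2), (16, 17)}; affine count = 25; |E(F_19)| = 26.

Discriminant check: Δ ∝ 4a³ + 27b² = 4·8³ + 27·17² = 4·512 + 27·289 ≡ 9 (mod 19). Nonzero ⇒ E is nonsingular.
For each x ∈ F_19, compute rhs = x³ + 8·x + 17 mod 19, then count y ∈ F_19 with y² ≡ rhs.
  x = 0: rhs = 17, matching y values: 6, 13 (2 points).
  x = 1: rhs = 7, matching y values: 8, 11 (2 points).
  x = 2: rhs = 3, matching y values: none (0 points).
  x = 3: rhs = 11, matching y values: 7, 12 (2 points).
  x = 4: rhs = 18, matching y values: none (0 points).
  x = 5: rhs = 11, matching y values: 7, 12 (2 points).
  x = 6: rhs = 15, matching y values: none (0 points).
  x = 7: rhs = 17, matching y values: 6, 13 (2 points).
  x = 8: rhs = 4, matching y values: 2, 17 (2 points).
  x = 9: rhs = 1, matching y values: 1, 18 (2 points).
  x = 10: rhs = 14, matching y values: none (0 points).
  x = 11: rhs = 11, matching y values: 7, 12 (2 points).
  x = 12: rhs = 17, matching y values: 6, 13 (2 points).
  x = 13: rhs = 0, matching y values: 0 (1 points).
  x = 14: rhs = 4, matching y values: 2, 17 (2 points).
  x = 15: rhs = 16, matching y values: 4, 15 (2 points).
  x = 16: rhs = 4, matching y values: 2, 17 (2 points).
  x = 17: rhs = 12, matching y values: none (0 points).
  x = 18: rhs = 8, matching y values: none (0 points).
Total affine count: 25.
Full point count |E(F_19)| = 25 + 1 = 26.
Hasse bound: |26 − (19+1)| = |6| = 6 ≤ 2√19 ≈ 8.7178 ✓.


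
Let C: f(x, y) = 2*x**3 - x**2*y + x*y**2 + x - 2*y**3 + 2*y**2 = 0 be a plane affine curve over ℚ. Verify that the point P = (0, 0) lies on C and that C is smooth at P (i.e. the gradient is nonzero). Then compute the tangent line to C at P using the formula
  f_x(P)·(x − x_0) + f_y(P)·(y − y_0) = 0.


Tangent line at P: x = 0.

Step 1: f(0, 0) = 0, so P lies on C.
Step 2: partial derivatives
  f_x(x, y) = 6*x**2 - 2*x*y + y**2 + 1, f_y(x, y) = -x**2 + 2*x*y - 6*y**2 + 4*y.
  f_x(P) = 1, f_y(P) = 0 (gradient nonzero, so P is smooth).
Step 3: tangent line at P: 1·(x − 0) + 0·(y − 0) = 0.
Expanding: x = 0.


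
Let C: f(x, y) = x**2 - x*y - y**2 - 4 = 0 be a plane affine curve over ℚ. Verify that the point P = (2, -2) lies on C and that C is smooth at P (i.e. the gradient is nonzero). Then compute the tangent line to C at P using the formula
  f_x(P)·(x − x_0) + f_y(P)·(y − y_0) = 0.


Tangent line at P: 6*x + 2*y - 8 = 0.

Step 1: f(2, -2) = 0, so P lies on C.
Step 2: partial derivatives
  f_x(x, y) = 2*x - y, f_y(x, y) = -x - 2*y.
  f_x(P) = 6, f_y(P) = 2 (gradient nonzero, so P is smooth).
Step 3: tangent line at P: 6·(x − 2) + 2·(y − -2) = 0.
Expanding: 6*x + 2*y - 8 = 0.


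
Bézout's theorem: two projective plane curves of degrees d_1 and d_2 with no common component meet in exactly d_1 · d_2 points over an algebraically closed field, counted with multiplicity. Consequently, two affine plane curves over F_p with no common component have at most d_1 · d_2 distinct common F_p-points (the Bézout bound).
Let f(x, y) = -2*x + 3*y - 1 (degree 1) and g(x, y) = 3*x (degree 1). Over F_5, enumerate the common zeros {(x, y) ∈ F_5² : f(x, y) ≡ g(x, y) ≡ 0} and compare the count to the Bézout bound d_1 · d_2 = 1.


Common zeros: {(0, 2)}; count = 1; Bézout bound = 1.

deg(f) = 1, deg(g) = 1, so Bézout bound = 1.
Scan x ∈ F_5. For each x, list the y ∈ F_5 with f(x, y) ≡ 0 and those with g(x, y) ≡ 0 (mod 5); the common zeros in that column are the intersection.
  x = 0: f ≡ 0 at y ∈ {2}; g ≡ 0 at y ∈ {0, 1, 2, 3, 4}; common: {2}.
  x = 1: f ≡ 0 at y ∈ {1}; g ≡ 0 at y ∈ ∅; common: ∅.
  x = 2: f ≡ 0 at y ∈ {0}; g ≡ 0 at y ∈ ∅; common: ∅.
  x = 3: f ≡ 0 at y ∈ {4}; g ≡ 0 at y ∈ ∅; common: ∅.
  x = 4: f ≡ 0 at y ∈ {3}; g ≡ 0 at y ∈ ∅; common: ∅.
Collecting: common zeros = {(0, 2)}, so the count is 1.
Comparison with the Bézout bound: 1 ≤ 1 = deg(f)·deg(g), as expected for curves with no common component (the bound is attained).


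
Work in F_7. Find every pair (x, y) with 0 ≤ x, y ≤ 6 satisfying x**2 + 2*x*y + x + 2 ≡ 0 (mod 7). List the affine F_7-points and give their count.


Affine F_7-points: {(1, 5), (2, 5), (3, 0), (4, 6), (5, 1), (6, 1)}; count = 6.

For each of the 49 pairs (x, y) ∈ F_7², evaluate f(x, y) mod 7. Record the zeros.
  x = 0: [0↦2, 1↦2, 2↦2, 3↦2, 4↦2, 5↦2, 6↦2]  zeros at y ∈ ∅
  x = 1: [0↦4, 1↦6, 2↦1, 3↦3, 4↦5, 5↦0, 6↦2]  zeros at y ∈ {5}
  x = 2: [0↦1, 1↦5, 2↦2, 3↦6, 4↦3, 5↦0, 6↦4]  zeros at y ∈ {5}
  x = 3: [0↦0, 1↦6, 2↦5, 3↦4, 4↦3, 5↦2, 6↦1]  zeros at y ∈ {0}
  x = 4: [0↦1, 1↦2, 2↦3, 3↦4, 4↦5, 5↦6, 6↦0]  zeros at y ∈ {6}
  x = 5: [0↦4, 1↦0, 2↦3, 3↦6, 4↦2, 5↦5, 6↦1]  zeros at y ∈ {1}
  x = 6: [0↦2, 1↦0, 2↦5, 3↦3, 4↦1, 5↦6, 6↦4]  zeros at y ∈ {1}
Collecting zeros: affine points = {(1, 5), (2, 5), (3, 0), (4, 6), (5, 1), (6, 1)}.
Total count |C(F_7)_aff| = 6.


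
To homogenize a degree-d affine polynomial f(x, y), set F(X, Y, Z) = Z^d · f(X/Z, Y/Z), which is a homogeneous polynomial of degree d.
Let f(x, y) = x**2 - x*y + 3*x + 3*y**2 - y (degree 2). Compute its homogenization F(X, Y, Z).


F(X, Y, Z) = X**2 - X*Y + 3*X*Z + 3*Y**2 - Y*Z

deg(f) = 2.
Substitute x = X/Z, y = Y/Z into f, then multiply by Z^2.
  monomial 1·x^2·y^0 ↦ 1·X^2·Y^0·Z^0.
  monomial -1·x^1·y^1 ↦ -1·X^1·Y^1·Z^0.
  monomial 3·x^1·y^0 ↦ 3·X^1·Y^0·Z^1.
  monomial 3·x^0·y^2 ↦ 3·X^0·Y^2·Z^0.
  monomial -1·x^0·y^1 ↦ -1·X^0·Y^1·Z^1.
Collecting: F(X, Y, Z) = X**2 - X*Y + 3*X*Z + 3*Y**2 - Y*Z.


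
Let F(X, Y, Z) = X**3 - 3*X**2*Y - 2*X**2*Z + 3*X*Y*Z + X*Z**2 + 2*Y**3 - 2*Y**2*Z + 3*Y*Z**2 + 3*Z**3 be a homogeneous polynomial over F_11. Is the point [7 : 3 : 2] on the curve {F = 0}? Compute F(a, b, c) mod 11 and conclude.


F(7,3,2) ≡ 4 (mod 11); P is NOT on the curve.

Evaluate F(7, 3, 2) term-by-term (mod 11).
  X**3 ↦ 1·343·1·1 = 343
  -3*X**2*Y ↦ -3·49·3·1 = -441
  -2*X**2*Z ↦ -2·49·1·2 = -196
  3*X*Y*Z ↦ 3·7·3·2 = 126
  X*Z**2 ↦ 1·7·1·4 = 28
  2*Y**3 ↦ 2·1·27·1 = 54
  -2*Y**2*Z ↦ -2·1·9·2 = -36
  3*Y*Z**2 ↦ 3·1·3·4 = 36
  3*Z**3 ↦ 3·1·1·8 = 24
Sum: F(7, 3, 2) = (343) + (-441) + (-196) + (126) + (28) + (54) + (-36) + (36) + (24) = -62.
Reducing mod 11: -62 ≡ 4 (mod 11).
Since F(a, b, c) ≡ 4 ≠ 0 (mod 11), P does NOT lie on the curve.


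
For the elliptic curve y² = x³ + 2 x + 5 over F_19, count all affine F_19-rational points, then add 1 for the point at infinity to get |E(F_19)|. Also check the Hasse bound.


Affine points = {(0, 9), (0, 10), (2, 6), (2, 13), (3, 0), (4, 1), (4, 18), (5, 8), (5, 11), (6, 9), (6, 10), (7, 1), (7, 18), (8, 1), (8, 18), (9, 7), (9, 12), (11, 3), (11, 16), (12, 3), (12, 16), (13, 9), (13, 10), (15, 3), (15, 16)}; affine count = 25; |E(F_19)| = 26.

Discriminant check: Δ ∝ 4a³ + 27b² = 4·2³ + 27·5² = 4·8 + 27·25 ≡ 4 (mod 19). Nonzero ⇒ E is nonsingular.
For each x ∈ F_19, compute rhs = x³ + 2·x + 5 mod 19, then count y ∈ F_19 with y² ≡ rhs.
  x = 0: rhs = 5, matching y values: 9, 10 (2 points).
  x = 1: rhs = 8, matching y values: none (0 points).
  x = 2: rhs = 17, matching y values: 6, 13 (2 points).
  x = 3: rhs = 0, matching y values: 0 (1 points).
  x = 4: rhs = 1, matching y values: 1, 18 (2 points).
  x = 5: rhs = 7, matching y values: 8, 11 (2 points).
  x = 6: rhs = 5, matching y values: 9, 10 (2 points).
  x = 7: rhs = 1, matching y values: 1, 18 (2 points).
  x = 8: rhs = 1, matching y values: 1, 18 (2 points).
  x = 9: rhs = 11, matching y values: 7, 12 (2 points).
  x = 10: rhs = 18, matching y values: none (0 points).
  x = 11: rhs = 9, matching y values: 3, 16 (2 points).
  x = 12: rhs = 9, matching y values: 3, 16 (2 points).
  x = 13: rhs = 5, matching y values: 9, 10 (2 points).
  x = 14: rhs = 3, matching y values: none (0 points).
  x = 15: rhs = 9, matching y values: 3, 16 (2 points).
  x = 16: rhs = 10, matching y values: none (0 points).
  x = 17: rhs = 12, matching y values: none (0 points).
  x = 18: rhs = 2, matching y values: none (0 points).
Total affine count: 25.
Full point count |E(F_19)| = 25 + 1 = 26.
Hasse bound: |26 − (19+1)| = |6| = 6 ≤ 2√19 ≈ 8.7178 ✓.


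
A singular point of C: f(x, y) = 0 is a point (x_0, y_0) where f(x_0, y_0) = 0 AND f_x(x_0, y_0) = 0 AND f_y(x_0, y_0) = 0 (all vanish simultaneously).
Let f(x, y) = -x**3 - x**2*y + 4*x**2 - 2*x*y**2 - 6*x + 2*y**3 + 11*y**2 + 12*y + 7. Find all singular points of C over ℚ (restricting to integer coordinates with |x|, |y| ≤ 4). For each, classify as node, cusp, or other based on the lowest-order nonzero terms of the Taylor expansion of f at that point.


Singular points: {(2, -1)}; classification: node.

Compute partial derivatives:
  f_x = -3*x**2 - 2*x*y + 8*x - 2*y**2 - 6.
  f_y = -x**2 - 4*x*y + 6*y**2 + 22*y + 12.
Scan x_0 ∈ {−4, ..., 4}. For each x_0, f_y(x_0, y) is a polynomial in y; find its integer roots y ∈ {−4, ..., 4}, then test f_x and f at those candidates.
  x = -4: f_y(-4, y) = 6*y**2 + 38*y - 4; no integer root y with |y| ≤ 4.
  x = -3: f_y(-3, y) = 6*y**2 + 34*y + 3; no integer root y with |y| ≤ 4.
  x = -2: f_y(-2, y) = 6*y**2 + 30*y + 8; no integer root y with |y| ≤ 4.
  x = -1: f_y(-1, y) = 6*y**2 + 26*y + 11; no integer root y with |y| ≤ 4.
  x = 0: f_y(0, y) = 6*y**2 + 22*y + 12; vanishes at y ∈ {-3}. (0, -3): f_x = -24 ≠ 0.
  x = 1: f_y(1, y) = 6*y**2 + 18*y + 11; no integer root y with |y| ≤ 4.
  x = 2: f_y(2, y) = 6*y**2 + 14*y + 8; vanishes at y ∈ {-1}. (2, -1): f_x = 0, f = 0 — SINGULAR.
  x = 3: f_y(3, y) = 6*y**2 + 10*y + 3; no integer root y with |y| ≤ 4.
  x = 4: f_y(4, y) = 6*y**2 + 6*y - 4; no integer root y with |y| ≤ 4.
Only singular point on the grid: (2, -1).
Classify: substitute x = 2 + u, y = -1 + v and expand: f = -u**3 - u**2*v - u**2 - 2*u*v**2 + 2*v**3 + v**2.
No constant or linear terms (consistent with a singular point). Quadratic part: -u**2 + v**2. Cubic part: -u**3 - u**2*v - 2*u*v**2 + 2*v**3.
The quadratic part v**2 - u**2 = (v − u)(v + u) splits into two distinct linear factors, so there are two distinct tangent lines y − -1 = ±(x − 2) — this is a node (ordinary double point).
Classification: node.


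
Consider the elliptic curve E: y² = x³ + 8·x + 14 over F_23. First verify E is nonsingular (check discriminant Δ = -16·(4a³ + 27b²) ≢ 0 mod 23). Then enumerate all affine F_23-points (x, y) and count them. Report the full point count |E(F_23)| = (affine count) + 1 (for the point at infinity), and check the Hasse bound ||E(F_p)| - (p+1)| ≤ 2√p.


Affine points = {(1, 0), (4, 8), (4, 15), (5, 8), (5, 15), (6, 5), (6, 18), (10, 6), (10, 17), (14, 8), (14, 15), (15, 6), (15, 17), (16, 11), (16, 12), (17, 7), (17, 16), (20, 3), (20, 20), (21, 6), (21, 17)}; affine count = 21; |E(F_23)| = 22.

Discriminant check: Δ ∝ 4a³ + 27b² = 4·8³ + 27·14² = 4·512 + 27·196 ≡ 3 (mod 23). Nonzero ⇒ E is nonsingular.
For each x ∈ F_23, compute rhs = x³ + 8·x + 14 mod 23, then count y ∈ F_23 with y² ≡ rhs.
  x = 0: rhs = 14, matching y values: none (0 points).
  x = 1: rhs = 0, matching y values: 0 (1 points).
  x = 2: rhs = 15, matching y values: none (0 points).
  x = 3: rhs = 19, matching y values: none (0 points).
  x = 4: rhs = 18, matching y values: 8, 15 (2 points).
  x = 5: rhs = 18, matching y values: 8, 15 (2 points).
  x = 6: rhs = 2, matching y values: 5, 18 (2 points).
  x = 7: rhs = 22, matching y values: none (0 points).
  x = 8: rhs = 15, matching y values: none (0 points).
  x = 9: rhs = 10, matching y values: none (0 points).
  x = 10: rhs = 13, matching y values: 6, 17 (2 points).
  x = 11: rhs = 7, matching y values: none (0 points).
  x = 12: rhs = 21, matching y values: none (0 points).
  x = 13: rhs = 15, matching y values: none (0 points).
  x = 14: rhs = 18, matching y values: 8, 15 (2 points).
  x = 15: rhs = 13, matching y values: 6, 17 (2 points).
  x = 16: rhs = 6, matching y values: 11, 12 (2 points).
  x = 17: rhs = 3, matching y values: 7, 16 (2 points).
  x = 18: rhs = 10, matching y values: none (0 points).
  x = 19: rhs = 10, matching y values: none (0 points).
  x = 20: rhs = 9, matching y values: 3, 20 (2 points).
  x = 21: rhs = 13, matching y values: 6, 17 (2 points).
  x = 22: rhs = 5, matching y values: none (0 points).
Total affine count: 21.
Full point count |E(F_23)| = 21 + 1 = 22.
Hasse bound: |22 − (23+1)| = |-2| = 2 ≤ 2√23 ≈ 9.5917 ✓.


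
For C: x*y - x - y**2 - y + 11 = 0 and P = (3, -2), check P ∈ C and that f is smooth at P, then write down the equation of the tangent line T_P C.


Tangent line at P: -3*x + 6*y + 21 = 0.

Step 1: f(3, -2) = 0, so P lies on C.
Step 2: partial derivatives
  f_x(x, y) = y - 1, f_y(x, y) = x - 2*y - 1.
  f_x(P) = -3, f_y(P) = 6 (gradient nonzero, so P is smooth).
Step 3: tangent line at P: -3·(x − 3) + 6·(y − -2) = 0.
Expanding: -3*x + 6*y + 21 = 0.


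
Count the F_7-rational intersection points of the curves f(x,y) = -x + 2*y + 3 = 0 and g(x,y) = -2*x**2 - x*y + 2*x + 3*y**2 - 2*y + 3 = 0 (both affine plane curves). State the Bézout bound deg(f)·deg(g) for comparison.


Common zeros: {(2, 3)}; count = 1; Bézout bound = 2.

deg(f) = 1, deg(g) = 2, so Bézout bound = 2.
Scan x ∈ F_7. For each x, list the y ∈ F_7 with f(x, y) ≡ 0 and those with g(x, y) ≡ 0 (mod 7); the common zeros in that column are the intersection.
  x = 0: f ≡ 0 at y ∈ {2}; g ≡ 0 at y ∈ ∅; common: ∅.
  x = 1: f ≡ 0 at y ∈ {6}; g ≡ 0 at y ∈ {3, 5}; common: ∅.
  x = 2: f ≡ 0 at y ∈ {3}; g ≡ 0 at y ∈ {3}; common: {3}.
  x = 3: f ≡ 0 at y ∈ {0}; g ≡ 0 at y ∈ {2}; common: ∅.
  x = 4: f ≡ 0 at y ∈ {4}; g ≡ 0 at y ∈ {0, 2}; common: ∅.
  x = 5: f ≡ 0 at y ∈ {1}; g ≡ 0 at y ∈ ∅; common: ∅.
  x = 6: f ≡ 0 at y ∈ {5}; g ≡ 0 at y ∈ ∅; common: ∅.
Collecting: common zeros = {(2, 3)}, so the count is 1.
Comparison with the Bézout bound: 1 ≤ 2 = deg(f)·deg(g), as expected for curves with no common component (the affine F_7-count falls short of the bound because intersections may lie at infinity, over extension fields, or carry multiplicity).


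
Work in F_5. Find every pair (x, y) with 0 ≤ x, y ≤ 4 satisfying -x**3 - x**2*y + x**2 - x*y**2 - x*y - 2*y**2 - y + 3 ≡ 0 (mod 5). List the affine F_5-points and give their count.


Affine F_5-points: {(0, 1), (1, 2), (3, 0), (4, 0), (4, 4)}; count = 5.

For each of the 25 pairs (x, y) ∈ F_5², evaluate f(x, y) mod 5. Record the zeros.
  x = 0: [0↦3, 1↦0, 2↦3, 3↦2, 4↦2]  zeros at y ∈ {1}
  x = 1: [0↦3, 1↦2, 2↦0, 3↦2, 4↦3]  zeros at y ∈ {2}
  x = 2: [0↦4, 1↦3, 2↦4, 3↦2, 4↦2]  zeros at y ∈ ∅
  x = 3: [0↦0, 1↦2, 2↦4, 3↦1, 4↦3]  zeros at y ∈ {0}
  x = 4: [0↦0, 1↦3, 2↦4, 3↦3, 4↦0]  zeros at y ∈ {0, 4}
Collecting zeros: affine points = {(0, 1), (1, 2), (3, 0), (4, 0), (4, 4)}.
Total count |C(F_5)_aff| = 5.


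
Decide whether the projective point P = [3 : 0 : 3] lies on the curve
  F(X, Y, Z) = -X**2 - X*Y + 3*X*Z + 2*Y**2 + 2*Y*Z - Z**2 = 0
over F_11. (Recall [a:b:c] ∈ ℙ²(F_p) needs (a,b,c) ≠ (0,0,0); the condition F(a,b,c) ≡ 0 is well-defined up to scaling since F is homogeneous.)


F(3,0,3) ≡ 9 (mod 11); P is NOT on the curve.

Evaluate F(3, 0, 3) term-by-term (mod 11).
  -X**2 ↦ -1·9·1·1 = -9
  -X*Y ↦ -1·3·0·1 = 0
  3*X*Z ↦ 3·3·1·3 = 27
  2*Y**2 ↦ 2·1·0·1 = 0
  2*Y*Z ↦ 2·1·0·3 = 0
  -Z**2 ↦ -1·1·1·9 = -9
Sum: F(3, 0, 3) = (-9) + (0) + (27) + (0) + (0) + (-9) = 9.
Reducing mod 11: 9 ≡ 9 (mod 11).
Since F(a, b, c) ≡ 9 ≠ 0 (mod 11), P does NOT lie on the curve.


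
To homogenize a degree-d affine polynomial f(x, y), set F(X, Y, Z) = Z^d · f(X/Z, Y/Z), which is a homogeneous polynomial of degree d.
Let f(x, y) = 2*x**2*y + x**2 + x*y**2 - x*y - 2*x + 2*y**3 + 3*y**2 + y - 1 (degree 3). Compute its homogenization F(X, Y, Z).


F(X, Y, Z) = 2*X**2*Y + X**2*Z + X*Y**2 - X*Y*Z - 2*X*Z**2 + 2*Y**3 + 3*Y**2*Z + Y*Z**2 - Z**3

deg(f) = 3.
Substitute x = X/Z, y = Y/Z into f, then multiply by Z^3.
  monomial 2·x^2·y^1 ↦ 2·X^2·Y^1·Z^0.
  monomial 1·x^2·y^0 ↦ 1·X^2·Y^0·Z^1.
  monomial 1·x^1·y^2 ↦ 1·X^1·Y^2·Z^0.
  monomial -1·x^1·y^1 ↦ -1·X^1·Y^1·Z^1.
  monomial -2·x^1·y^0 ↦ -2·X^1·Y^0·Z^2.
  monomial 2·x^0·y^3 ↦ 2·X^0·Y^3·Z^0.
  monomial 3·x^0·y^2 ↦ 3·X^0·Y^2·Z^1.
  monomial 1·x^0·y^1 ↦ 1·X^0·Y^1·Z^2.
  monomial -1·x^0·y^0 ↦ -1·X^0·Y^0·Z^3.
Collecting: F(X, Y, Z) = 2*X**2*Y + X**2*Z + X*Y**2 - X*Y*Z - 2*X*Z**2 + 2*Y**3 + 3*Y**2*Z + Y*Z**2 - Z**3.


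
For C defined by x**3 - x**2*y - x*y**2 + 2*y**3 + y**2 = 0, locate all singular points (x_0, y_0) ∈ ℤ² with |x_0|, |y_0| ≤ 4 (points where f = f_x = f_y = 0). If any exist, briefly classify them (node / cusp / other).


Singular points: {(0, 0)}; classification: cusp.

Compute partial derivatives:
  f_x = 3*x**2 - 2*x*y - y**2.
  f_y = -x**2 - 2*x*y + 6*y**2 + 2*y.
Scan x_0 ∈ {−4, ..., 4}. For each x_0, f_y(x_0, y) is a polynomial in y; find its integer roots y ∈ {−4, ..., 4}, then test f_x and f at those candidates.
  x = -4: f_y(-4, y) = 6*y**2 + 10*y - 16; vanishes at y ∈ {1}. (-4, 1): f_x = 55 ≠ 0.
  x = -3: f_y(-3, y) = 6*y**2 + 8*y - 9; no integer root y with |y| ≤ 4.
  x = -2: f_y(-2, y) = 6*y**2 + 6*y - 4; no integer root y with |y| ≤ 4.
  x = -1: f_y(-1, y) = 6*y**2 + 4*y - 1; no integer root y with |y| ≤ 4.
  x = 0: f_y(0, y) = 6*y**2 + 2*y; vanishes at y ∈ {0}. (0, 0): f_x = 0, f = 0 — SINGULAR.
  x = 1: f_y(1, y) = 6*y**2 - 1; no integer root y with |y| ≤ 4.
  x = 2: f_y(2, y) = 6*y**2 - 2*y - 4; vanishes at y ∈ {1}. (2, 1): f_x = 7 ≠ 0.
  x = 3: f_y(3, y) = 6*y**2 - 4*y - 9; no integer root y with |y| ≤ 4.
  x = 4: f_y(4, y) = 6*y**2 - 6*y - 16; no integer root y with |y| ≤ 4.
Only singular point on the grid: (0, 0).
Classify: substitute x = 0 + u, y = 0 + v and expand: f = u**3 - u**2*v - u*v**2 + 2*v**3 + v**2.
No constant or linear terms (consistent with a singular point). Quadratic part: v**2. Cubic part: u**3 - u**2*v - u*v**2 + 2*v**3.
The quadratic part v**2 is a perfect square, so there is a single (double) tangent line v = 0, i.e. y = 0. Restricting the cubic part to that line (v = 0) leaves u**3 ≠ 0, so f is not divisible by v and the branch is v² ≈ -u**3 to lowest order — this is a cusp.
Classification: cusp.
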